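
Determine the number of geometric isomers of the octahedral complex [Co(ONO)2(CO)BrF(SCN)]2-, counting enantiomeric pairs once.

9

In an octahedral complex each vertex has one trans partner and four cis neighbours.
Systematic enumeration (placing each ligand type in turn and discarding arrangements equivalent by rotation or reflection) gives 9 geometric isomers.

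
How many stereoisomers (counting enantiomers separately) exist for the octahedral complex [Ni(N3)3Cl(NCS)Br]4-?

An octahedron has six vertices in three trans pairs; every non-trans pair is cis.
There are 4 geometric isomers: N3 mer (3 arrangements); N3 fac (chiral).
One of these lacks any improper symmetry element and so occurs as an enantiomeric pair, giving 4 + 1 = 5 stereoisomers in total.

5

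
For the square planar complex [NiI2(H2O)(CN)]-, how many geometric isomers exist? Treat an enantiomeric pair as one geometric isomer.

2

In a square planar complex each vertex has one trans partner and two cis neighbours.
The distinct arrangements are (2 in all): I cis; I trans.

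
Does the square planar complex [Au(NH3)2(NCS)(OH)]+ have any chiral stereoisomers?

A square has two trans pairs of vertices; adjacent vertices are cis.
Working through the distinct placements yields 2 geometric isomers: NH3 cis; NH3 trans.
Each arrangement has an internal mirror plane or centre of symmetry, so none is chiral.

no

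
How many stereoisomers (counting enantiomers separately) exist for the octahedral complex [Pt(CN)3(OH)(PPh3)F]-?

The six octahedral sites form three mutually perpendicular trans pairs.
Working through the distinct placements yields 4 geometric isomers: CN mer (3 arrangements); CN fac (chiral).
One of these lacks any improper symmetry element and so occurs as an enantiomeric pair, giving 4 + 1 = 5 stereoisomers in total.

5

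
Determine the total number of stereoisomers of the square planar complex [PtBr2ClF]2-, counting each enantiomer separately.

In a square planar complex each vertex has one trans partner and two cis neighbours.
There are 2 geometric isomers: Br cis; Br trans.
Each arrangement has an internal mirror plane or centre of symmetry, so none is chiral.

2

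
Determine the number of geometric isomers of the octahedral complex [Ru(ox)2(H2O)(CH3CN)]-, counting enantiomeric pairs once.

Each ox is bidentate and must span two cis positions.
The distinct arrangements are (2 in all): H2O and CH3CN mutually trans; H2O and CH3CN mutually cis (chiral).

2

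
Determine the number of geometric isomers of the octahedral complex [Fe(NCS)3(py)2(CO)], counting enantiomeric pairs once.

3

The six octahedral sites form three mutually perpendicular trans pairs.
There are 3 geometric isomers: NCS mer, py trans; NCS fac, py cis; NCS mer, py cis.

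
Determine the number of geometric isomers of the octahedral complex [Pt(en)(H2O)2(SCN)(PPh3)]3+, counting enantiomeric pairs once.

An octahedron has six vertices in three trans pairs; every non-trans pair is cis.
Each en is bidentate and must span two cis positions.
There are 4 geometric isomers: H2O trans; H2O cis (3 arrangements, 2 chiral).

4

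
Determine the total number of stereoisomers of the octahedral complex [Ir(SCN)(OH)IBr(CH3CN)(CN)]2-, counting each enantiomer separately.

30

The six octahedral sites form three mutually perpendicular trans pairs.
Placing the ligands in turn and identifying arrangements related by rotation or reflection leaves 15 distinct geometric isomers.
Of these, 15 lack any improper symmetry element and so occur as enantiomeric pairs, giving 15 + 15 = 30 stereoisomers in total.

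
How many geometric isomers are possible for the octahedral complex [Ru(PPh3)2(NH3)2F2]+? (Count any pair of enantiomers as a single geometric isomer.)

5

An octahedron has six vertices in three trans pairs; every non-trans pair is cis.
The distinct arrangements are (5 in all): PPh3 trans, NH3 trans, F trans; PPh3 cis, NH3 cis, F trans; PPh3 trans, NH3 cis, F cis; PPh3 cis, NH3 cis, F cis (chiral); PPh3 cis, NH3 trans, F cis.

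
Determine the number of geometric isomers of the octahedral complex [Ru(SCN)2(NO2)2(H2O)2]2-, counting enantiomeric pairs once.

5

An octahedron has six vertices in three trans pairs; every non-trans pair is cis.
Working through the distinct placements yields 5 geometric isomers: SCN trans, NO2 trans, H2O trans; SCN cis, NO2 cis, H2O trans; SCN trans, NO2 cis, H2O cis; SCN cis, NO2 cis, H2O cis (chiral); SCN cis, NO2 trans, H2O cis.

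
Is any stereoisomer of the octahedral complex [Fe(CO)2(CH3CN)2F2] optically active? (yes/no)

yes

In an octahedral complex each vertex has one trans partner and four cis neighbours.
The distinct arrangements are (5 in all): CO trans, CH3CN trans, F trans; CO cis, CH3CN trans, F cis; CO cis, CH3CN cis, F trans; CO cis, CH3CN cis, F cis (chiral); CO trans, CH3CN cis, F cis.
One of these lacks any improper symmetry element and so occurs as an enantiomeric pair, giving 5 + 1 = 6 stereoisomers in total.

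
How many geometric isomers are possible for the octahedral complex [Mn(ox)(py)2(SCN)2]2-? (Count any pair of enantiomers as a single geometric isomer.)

3

Each ox is bidentate and must span two cis positions.
Working through the distinct placements yields 3 geometric isomers: py cis, SCN trans; py trans, SCN cis; py cis, SCN cis (chiral).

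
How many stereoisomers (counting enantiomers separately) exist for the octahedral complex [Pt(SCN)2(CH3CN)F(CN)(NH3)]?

An octahedron has six vertices in three trans pairs; every non-trans pair is cis.
Exhaustive case analysis gives 9 geometric isomers.
Of these, 6 lack any improper symmetry element and so occur as enantiomeric pairs, giving 9 + 6 = 15 stereoisomers in total.

15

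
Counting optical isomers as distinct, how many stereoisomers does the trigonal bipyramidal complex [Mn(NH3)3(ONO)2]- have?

3

In a trigonal bipyramid the two axial positions differ from the three equatorial ones.
Working through the distinct placements yields 3 geometric isomers: ONO both equatorial; ONO one axial, one equatorial; ONO both axial.
Each arrangement has an internal mirror plane or centre of symmetry, so none is chiral.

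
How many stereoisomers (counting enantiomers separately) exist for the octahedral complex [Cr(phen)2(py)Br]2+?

3

An octahedron has six vertices in three trans pairs; every non-trans pair is cis.
Each phen is bidentate and must span two cis positions.
There are 2 geometric isomers: py and Br mutually cis (chiral); py and Br mutually trans.
One of these lacks any improper symmetry element and so occurs as an enantiomeric pair, giving 2 + 1 = 3 stereoisomers in total.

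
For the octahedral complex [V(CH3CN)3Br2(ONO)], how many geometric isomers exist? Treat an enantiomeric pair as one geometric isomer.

Working through the distinct placements yields 3 geometric isomers: CH3CN mer, Br trans; CH3CN fac, Br cis; CH3CN mer, Br cis.

3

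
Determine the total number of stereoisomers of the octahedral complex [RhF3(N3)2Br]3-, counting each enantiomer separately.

In an octahedral complex each vertex has one trans partner and four cis neighbours.
The distinct arrangements are (3 in all): F mer, N3 trans; F fac, N3 cis; F mer, N3 cis.
Each arrangement has an internal mirror plane or centre of symmetry, so none is chiral.

3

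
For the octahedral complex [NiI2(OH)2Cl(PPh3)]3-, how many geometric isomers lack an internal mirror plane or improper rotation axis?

2

Working through the distinct placements yields 6 geometric isomers: I cis, OH cis (3 arrangements, 2 chiral); I cis, OH trans; I trans, OH cis; I trans, OH trans.
Of these, 2 lack any improper symmetry element and so occur as enantiomeric pairs, giving 6 + 2 = 8 stereoisomers in total.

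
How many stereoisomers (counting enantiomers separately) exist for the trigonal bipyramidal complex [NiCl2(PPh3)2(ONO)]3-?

In a trigonal bipyramid the two axial positions differ from the three equatorial ones.
Exhaustive case analysis gives 5 geometric isomers.
One of these lacks any improper symmetry element and so occurs as an enantiomeric pair, giving 5 + 1 = 6 stereoisomers in total.

6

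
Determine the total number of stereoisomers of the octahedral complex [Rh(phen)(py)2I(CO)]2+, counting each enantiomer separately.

An octahedron has six vertices in three trans pairs; every non-trans pair is cis.
Each phen is bidentate and must span two cis positions.
Systematic placement gives 4 geometric isomers: py cis (3 arrangements, 2 chiral); py trans.
Of these, 2 lack any improper symmetry element and so occur as enantiomeric pairs, giving 4 + 2 = 6 stereoisomers in total.

6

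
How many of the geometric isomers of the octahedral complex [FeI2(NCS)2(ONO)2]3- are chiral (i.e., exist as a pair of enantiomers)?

1

The distinct arrangements are (5 in all): I trans, NCS trans, ONO trans; I trans, NCS cis, ONO cis; I cis, NCS cis, ONO trans; I cis, NCS cis, ONO cis (chiral); I cis, NCS trans, ONO cis.
One of these lacks any improper symmetry element and so occurs as an enantiomeric pair, giving 5 + 1 = 6 stereoisomers in total.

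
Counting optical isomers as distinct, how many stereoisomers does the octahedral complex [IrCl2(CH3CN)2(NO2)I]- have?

8

The six octahedral sites form three mutually perpendicular trans pairs.
Working through the distinct placements yields 6 geometric isomers: Cl trans, CH3CN trans; Cl cis, CH3CN trans; Cl cis, CH3CN cis (3 arrangements, 2 chiral); Cl trans, CH3CN cis.
Of these, 2 lack any improper symmetry element and so occur as enantiomeric pairs, giving 6 + 2 = 8 stereoisomers in total.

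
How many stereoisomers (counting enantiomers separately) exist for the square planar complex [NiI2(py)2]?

A square has two trans pairs of vertices; adjacent vertices are cis.
There are 2 geometric isomers: I cis; I trans.
Each arrangement has an internal mirror plane or centre of symmetry, so none is chiral.

2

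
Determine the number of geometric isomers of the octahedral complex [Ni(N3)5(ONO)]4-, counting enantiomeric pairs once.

1

An octahedron has six vertices in three trans pairs; every non-trans pair is cis.
Only one geometric arrangement is possible.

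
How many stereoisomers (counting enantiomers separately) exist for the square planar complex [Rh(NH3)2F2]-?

2

Working through the distinct placements yields 2 geometric isomers: NH3 cis; NH3 trans.
Each arrangement has an internal mirror plane or centre of symmetry, so none is chiral.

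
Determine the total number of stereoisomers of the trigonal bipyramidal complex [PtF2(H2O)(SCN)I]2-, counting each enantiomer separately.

10

Placing the ligands in turn and identifying arrangements related by rotation or reflection leaves 7 distinct geometric isomers.
Of these, 3 lack any improper symmetry element and so occur as enantiomeric pairs, giving 7 + 3 = 10 stereoisomers in total.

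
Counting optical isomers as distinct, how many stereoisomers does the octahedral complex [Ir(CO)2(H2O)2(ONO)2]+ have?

6

Working through the distinct placements yields 5 geometric isomers: CO trans, H2O trans, ONO trans; CO trans, H2O cis, ONO cis; CO cis, H2O cis, ONO trans; CO cis, H2O cis, ONO cis (chiral); CO cis, H2O trans, ONO cis.
One of these lacks any improper symmetry element and so occurs as an enantiomeric pair, giving 5 + 1 = 6 stereoisomers in total.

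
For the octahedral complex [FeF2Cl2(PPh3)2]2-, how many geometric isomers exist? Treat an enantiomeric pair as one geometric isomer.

An octahedron has six vertices in three trans pairs; every non-trans pair is cis.
The distinct arrangements are (5 in all): F trans, Cl trans, PPh3 trans; F cis, Cl trans, PPh3 cis; F cis, Cl cis, PPh3 trans; F cis, Cl cis, PPh3 cis (chiral); F trans, Cl cis, PPh3 cis.

5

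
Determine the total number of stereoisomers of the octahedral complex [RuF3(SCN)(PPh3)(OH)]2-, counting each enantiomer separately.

In an octahedral complex each vertex has one trans partner and four cis neighbours.
Working through the distinct placements yields 4 geometric isomers: F mer (3 arrangements); F fac (chiral).
One of these lacks any improper symmetry element and so occurs as an enantiomeric pair, giving 4 + 1 = 5 stereoisomers in total.

5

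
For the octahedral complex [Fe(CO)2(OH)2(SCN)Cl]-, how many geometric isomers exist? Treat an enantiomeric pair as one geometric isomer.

6

In an octahedral complex each vertex has one trans partner and four cis neighbours.
There are 6 geometric isomers: CO trans, OH cis; CO trans, OH trans; CO cis, OH cis (3 arrangements, 2 chiral); CO cis, OH trans.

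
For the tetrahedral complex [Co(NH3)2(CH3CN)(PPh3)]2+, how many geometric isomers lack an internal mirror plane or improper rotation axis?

All four vertices of a tetrahedron are equivalent and mutually adjacent, so cis/trans isomerism cannot arise.
Only one geometric arrangement is possible.

0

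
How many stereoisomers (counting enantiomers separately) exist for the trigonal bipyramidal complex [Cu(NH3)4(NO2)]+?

In a trigonal bipyramid the two axial positions differ from the three equatorial ones.
Working through the distinct placements yields 2 geometric isomers: NO2 equatorial; NO2 axial.
Each arrangement has an internal mirror plane or centre of symmetry, so none is chiral.

2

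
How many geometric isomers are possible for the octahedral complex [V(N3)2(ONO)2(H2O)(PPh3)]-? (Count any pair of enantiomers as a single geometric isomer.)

6

In an octahedral complex each vertex has one trans partner and four cis neighbours.
There are 6 geometric isomers: N3 cis, ONO cis (3 arrangements, 2 chiral); N3 cis, ONO trans; N3 trans, ONO cis; N3 trans, ONO trans.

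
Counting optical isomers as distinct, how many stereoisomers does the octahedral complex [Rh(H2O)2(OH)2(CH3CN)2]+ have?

In an octahedral complex each vertex has one trans partner and four cis neighbours.
The distinct arrangements are (5 in all): H2O trans, OH trans, CH3CN trans; H2O cis, OH cis, CH3CN trans; H2O cis, OH trans, CH3CN cis; H2O cis, OH cis, CH3CN cis (chiral); H2O trans, OH cis, CH3CN cis.
One of these lacks any improper symmetry element and so occurs as an enantiomeric pair, giving 5 + 1 = 6 stereoisomers in total.

6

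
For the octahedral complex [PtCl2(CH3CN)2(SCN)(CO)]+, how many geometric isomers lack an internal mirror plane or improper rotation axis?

In an octahedral complex each vertex has one trans partner and four cis neighbours.
Systematic placement gives 6 geometric isomers: Cl cis, CH3CN trans; Cl trans, CH3CN trans; Cl cis, CH3CN cis (3 arrangements, 2 chiral); Cl trans, CH3CN cis.
Of these, 2 lack any improper symmetry element and so occur as enantiomeric pairs, giving 6 + 2 = 8 stereoisomers in total.

2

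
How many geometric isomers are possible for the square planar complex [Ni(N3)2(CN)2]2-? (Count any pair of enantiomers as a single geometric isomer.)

2

There are 2 geometric isomers: N3 cis; N3 trans.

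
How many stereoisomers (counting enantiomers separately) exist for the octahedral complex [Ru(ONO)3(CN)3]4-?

2

The distinct arrangements are (2 in all): ONO mer; ONO fac.
Each arrangement has an internal mirror plane or centre of symmetry, so none is chiral.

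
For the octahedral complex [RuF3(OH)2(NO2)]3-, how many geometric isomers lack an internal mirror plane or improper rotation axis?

0

An octahedron has six vertices in three trans pairs; every non-trans pair is cis.
Working through the distinct placements yields 3 geometric isomers: F mer, OH trans; F mer, OH cis; F fac, OH cis.
Each arrangement has an internal mirror plane or centre of symmetry, so none is chiral.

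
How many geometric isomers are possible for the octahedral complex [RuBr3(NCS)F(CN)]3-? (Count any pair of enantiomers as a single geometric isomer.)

In an octahedral complex each vertex has one trans partner and four cis neighbours.
Systematic placement gives 4 geometric isomers: Br mer (3 arrangements); Br fac (chiral).

4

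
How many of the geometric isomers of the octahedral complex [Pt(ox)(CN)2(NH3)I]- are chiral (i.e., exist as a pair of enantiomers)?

2

Each ox is bidentate and must span two cis positions.
There are 4 geometric isomers: CN trans; CN cis (3 arrangements, 2 chiral).
Of these, 2 lack any improper symmetry element and so occur as enantiomeric pairs, giving 4 + 2 = 6 stereoisomers in total.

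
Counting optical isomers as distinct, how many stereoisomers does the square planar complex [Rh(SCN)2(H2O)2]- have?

2

A square has two trans pairs of vertices; adjacent vertices are cis.
Systematic placement gives 2 geometric isomers: SCN cis; SCN trans.
Each arrangement has an internal mirror plane or centre of symmetry, so none is chiral.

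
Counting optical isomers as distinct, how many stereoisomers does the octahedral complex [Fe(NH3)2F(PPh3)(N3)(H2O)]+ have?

An octahedron has six vertices in three trans pairs; every non-trans pair is cis.
Exhaustive case analysis gives 9 geometric isomers.
Of these, 6 lack any improper symmetry element and so occur as enantiomeric pairs, giving 9 + 6 = 15 stereoisomers in total.

15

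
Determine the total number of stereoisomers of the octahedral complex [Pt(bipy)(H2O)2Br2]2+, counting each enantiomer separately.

4

In an octahedral complex each vertex has one trans partner and four cis neighbours.
Each bipy is bidentate and must span two cis positions.
The distinct arrangements are (3 in all): H2O cis, Br trans; H2O cis, Br cis (chiral); H2O trans, Br cis.
One of these lacks any improper symmetry element and so occurs as an enantiomeric pair, giving 3 + 1 = 4 stereoisomers in total.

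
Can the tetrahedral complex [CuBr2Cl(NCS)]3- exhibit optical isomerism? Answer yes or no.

no

All four vertices of a tetrahedron are equivalent and mutually adjacent, so cis/trans isomerism cannot arise.
Only one geometric arrangement is possible.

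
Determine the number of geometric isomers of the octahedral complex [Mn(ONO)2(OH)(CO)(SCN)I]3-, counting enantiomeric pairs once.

In an octahedral complex each vertex has one trans partner and four cis neighbours.
Exhaustive case analysis gives 9 geometric isomers.

9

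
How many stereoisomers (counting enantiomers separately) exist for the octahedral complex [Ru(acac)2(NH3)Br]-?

3

An octahedron has six vertices in three trans pairs; every non-trans pair is cis.
Each acac is bidentate and must span two cis positions.
There are 2 geometric isomers: NH3 and Br mutually trans; NH3 and Br mutually cis (chiral).
One of these lacks any improper symmetry element and so occurs as an enantiomeric pair, giving 2 + 1 = 3 stereoisomers in total.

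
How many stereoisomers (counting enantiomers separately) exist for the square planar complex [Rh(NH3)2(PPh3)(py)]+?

2

In a square planar complex each vertex has one trans partner and two cis neighbours.
The distinct arrangements are (2 in all): NH3 cis; NH3 trans.
Each arrangement has an internal mirror plane or centre of symmetry, so none is chiral.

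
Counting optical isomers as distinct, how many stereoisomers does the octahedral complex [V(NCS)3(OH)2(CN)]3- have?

3

The six octahedral sites form three mutually perpendicular trans pairs.
There are 3 geometric isomers: NCS mer, OH trans; NCS fac, OH cis; NCS mer, OH cis.
Each arrangement has an internal mirror plane or centre of symmetry, so none is chiral.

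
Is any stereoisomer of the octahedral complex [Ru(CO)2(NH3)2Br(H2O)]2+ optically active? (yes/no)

yes

The six octahedral sites form three mutually perpendicular trans pairs.
Working through the distinct placements yields 6 geometric isomers: CO cis, NH3 trans; CO cis, NH3 cis (3 arrangements, 2 chiral); CO trans, NH3 trans; CO trans, NH3 cis.
Of these, 2 lack any improper symmetry element and so occur as enantiomeric pairs, giving 6 + 2 = 8 stereoisomers in total.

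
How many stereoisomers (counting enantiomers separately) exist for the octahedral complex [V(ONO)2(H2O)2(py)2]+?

The six octahedral sites form three mutually perpendicular trans pairs.
Systematic placement gives 5 geometric isomers: ONO trans, H2O trans, py trans; ONO cis, H2O trans, py cis; ONO cis, H2O cis, py trans; ONO cis, H2O cis, py cis (chiral); ONO trans, H2O cis, py cis.
One of these lacks any improper symmetry element and so occurs as an enantiomeric pair, giving 5 + 1 = 6 stereoisomers in total.

6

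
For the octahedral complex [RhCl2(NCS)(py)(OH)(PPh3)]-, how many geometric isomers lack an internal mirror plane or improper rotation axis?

6

Systematic enumeration (placing each ligand type in turn and discarding arrangements equivalent by rotation or reflection) gives 9 geometric isomers.
Of these, 6 lack any improper symmetry element and so occur as enantiomeric pairs, giving 9 + 6 = 15 stereoisomers in total.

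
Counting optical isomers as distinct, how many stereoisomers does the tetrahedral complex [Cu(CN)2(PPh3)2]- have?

Only one geometric arrangement is possible.

1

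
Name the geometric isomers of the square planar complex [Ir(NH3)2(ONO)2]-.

Working through the distinct placements yields 2 geometric isomers: NH3 cis; NH3 trans.

cis and trans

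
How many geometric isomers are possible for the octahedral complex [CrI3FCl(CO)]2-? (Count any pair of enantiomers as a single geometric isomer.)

4

In an octahedral complex each vertex has one trans partner and four cis neighbours.
There are 4 geometric isomers: I mer (3 arrangements); I fac (chiral).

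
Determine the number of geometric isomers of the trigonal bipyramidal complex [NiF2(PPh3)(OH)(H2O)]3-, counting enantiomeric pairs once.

7

A trigonal bipyramid has two axial and three equatorial sites, which are chemically inequivalent.
Exhaustive case analysis gives 7 geometric isomers.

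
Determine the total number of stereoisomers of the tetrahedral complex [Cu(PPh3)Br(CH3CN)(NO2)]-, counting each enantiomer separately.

2

All four vertices of a tetrahedron are equivalent and mutually adjacent, so cis/trans isomerism cannot arise.
Only one geometric arrangement is possible; it has no improper symmetry element, so it exists as a pair of enantiomers (2 stereoisomers).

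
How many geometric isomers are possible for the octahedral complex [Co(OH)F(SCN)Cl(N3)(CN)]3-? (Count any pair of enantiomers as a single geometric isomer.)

15

The six octahedral sites form three mutually perpendicular trans pairs.
Placing the ligands in turn and identifying arrangements related by rotation or reflection leaves 15 distinct geometric isomers.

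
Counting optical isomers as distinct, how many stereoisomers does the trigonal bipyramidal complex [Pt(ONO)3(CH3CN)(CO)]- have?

4

In a trigonal bipyramid the two axial positions differ from the three equatorial ones.
Systematic placement gives 4 geometric isomers: CH3CN axial, CO axial; CH3CN axial, CO equatorial; CH3CN equatorial, CO axial; CH3CN equatorial, CO equatorial.
Each arrangement has an internal mirror plane or centre of symmetry, so none is chiral.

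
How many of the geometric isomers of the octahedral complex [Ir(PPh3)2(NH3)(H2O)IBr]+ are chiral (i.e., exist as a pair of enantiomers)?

6

Placing the ligands in turn and identifying arrangements related by rotation or reflection leaves 9 distinct geometric isomers.
Of these, 6 lack any improper symmetry element and so occur as enantiomeric pairs, giving 9 + 6 = 15 stereoisomers in total.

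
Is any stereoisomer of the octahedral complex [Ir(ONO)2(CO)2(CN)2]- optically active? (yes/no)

An octahedron has six vertices in three trans pairs; every non-trans pair is cis.
The distinct arrangements are (5 in all): ONO trans, CO trans, CN trans; ONO cis, CO cis, CN trans; ONO trans, CO cis, CN cis; ONO cis, CO cis, CN cis (chiral); ONO cis, CO trans, CN cis.
One of these lacks any improper symmetry element and so occurs as an enantiomeric pair, giving 5 + 1 = 6 stereoisomers in total.

yes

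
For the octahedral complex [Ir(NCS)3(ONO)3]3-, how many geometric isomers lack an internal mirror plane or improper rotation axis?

In an octahedral complex each vertex has one trans partner and four cis neighbours.
The distinct arrangements are (2 in all): NCS mer; NCS fac.
Each arrangement has an internal mirror plane or centre of symmetry, so none is chiral.

0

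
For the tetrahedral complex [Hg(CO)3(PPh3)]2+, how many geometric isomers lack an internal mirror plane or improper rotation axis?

All four vertices of a tetrahedron are equivalent and mutually adjacent, so cis/trans isomerism cannot arise.
Only one geometric arrangement is possible.

0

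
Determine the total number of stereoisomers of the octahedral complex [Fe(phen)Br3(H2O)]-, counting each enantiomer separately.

Each phen is bidentate and must span two cis positions.
Working through the distinct placements yields 2 geometric isomers: Br mer; Br fac.
Each arrangement has an internal mirror plane or centre of symmetry, so none is chiral.

2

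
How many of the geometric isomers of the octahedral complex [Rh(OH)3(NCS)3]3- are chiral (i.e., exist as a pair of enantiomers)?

0

An octahedron has six vertices in three trans pairs; every non-trans pair is cis.
Working through the distinct placements yields 2 geometric isomers: OH mer; OH fac.
Each arrangement has an internal mirror plane or centre of symmetry, so none is chiral.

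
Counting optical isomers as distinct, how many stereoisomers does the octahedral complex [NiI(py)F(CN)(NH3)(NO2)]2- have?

30

An octahedron has six vertices in three trans pairs; every non-trans pair is cis.
Exhaustive case analysis gives 15 geometric isomers.
Of these, 15 lack any improper symmetry element and so occur as enantiomeric pairs, giving 15 + 15 = 30 stereoisomers in total.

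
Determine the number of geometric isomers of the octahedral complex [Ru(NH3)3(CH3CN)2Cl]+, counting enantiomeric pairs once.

3

The six octahedral sites form three mutually perpendicular trans pairs.
Systematic placement gives 3 geometric isomers: NH3 mer, CH3CN trans; NH3 mer, CH3CN cis; NH3 fac, CH3CN cis.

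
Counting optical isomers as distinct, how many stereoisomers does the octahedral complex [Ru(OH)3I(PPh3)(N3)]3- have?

5

The six octahedral sites form three mutually perpendicular trans pairs.
The distinct arrangements are (4 in all): OH mer (3 arrangements); OH fac (chiral).
One of these lacks any improper symmetry element and so occurs as an enantiomeric pair, giving 4 + 1 = 5 stereoisomers in total.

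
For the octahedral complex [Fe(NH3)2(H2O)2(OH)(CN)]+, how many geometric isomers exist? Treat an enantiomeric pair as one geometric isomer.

6

In an octahedral complex each vertex has one trans partner and four cis neighbours.
The distinct arrangements are (6 in all): NH3 cis, H2O cis (3 arrangements, 2 chiral); NH3 trans, H2O cis; NH3 cis, H2O trans; NH3 trans, H2O trans.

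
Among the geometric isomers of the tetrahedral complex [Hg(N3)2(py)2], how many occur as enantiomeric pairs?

Only one geometric arrangement is possible.

0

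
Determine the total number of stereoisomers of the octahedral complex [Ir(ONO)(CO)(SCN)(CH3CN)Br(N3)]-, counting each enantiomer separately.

30

Placing the ligands in turn and identifying arrangements related by rotation or reflection leaves 15 distinct geometric isomers.
Of these, 15 lack any improper symmetry element and so occur as enantiomeric pairs, giving 15 + 15 = 30 stereoisomers in total.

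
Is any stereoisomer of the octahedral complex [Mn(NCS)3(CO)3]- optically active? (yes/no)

An octahedron has six vertices in three trans pairs; every non-trans pair is cis.
Working through the distinct placements yields 2 geometric isomers: NCS mer; NCS fac.
Each arrangement has an internal mirror plane or centre of symmetry, so none is chiral.

no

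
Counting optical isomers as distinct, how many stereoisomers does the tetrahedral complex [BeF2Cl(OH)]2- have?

In a tetrahedral complex all four positions are equivalent and every pair of ligands is adjacent — there is no cis/trans distinction.
Only one geometric arrangement is possible.

1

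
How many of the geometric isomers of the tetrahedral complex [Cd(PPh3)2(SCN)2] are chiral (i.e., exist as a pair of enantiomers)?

0

Only one geometric arrangement is possible.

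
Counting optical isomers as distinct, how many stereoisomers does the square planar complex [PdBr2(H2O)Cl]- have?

2

In a square planar complex each vertex has one trans partner and two cis neighbours.
The distinct arrangements are (2 in all): Br cis; Br trans.
Each arrangement has an internal mirror plane or centre of symmetry, so none is chiral.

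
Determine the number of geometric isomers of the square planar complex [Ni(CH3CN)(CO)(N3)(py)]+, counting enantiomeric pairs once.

In a square planar complex each vertex has one trans partner and two cis neighbours.
Working through the distinct placements yields 3 geometric isomers: (CH3CN/N3 trans, CO/py trans); (CH3CN/py trans, CO/N3 trans); (CH3CN/CO trans, N3/py trans).

3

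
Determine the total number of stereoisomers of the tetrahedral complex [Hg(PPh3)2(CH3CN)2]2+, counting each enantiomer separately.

1

In a tetrahedral complex all four positions are equivalent and every pair of ligands is adjacent — there is no cis/trans distinction.
Only one geometric arrangement is possible.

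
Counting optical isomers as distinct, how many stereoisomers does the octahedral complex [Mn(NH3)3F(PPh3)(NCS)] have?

There are 4 geometric isomers: NH3 mer (3 arrangements); NH3 fac (chiral).
One of these lacks any improper symmetry element and so occurs as an enantiomeric pair, giving 4 + 1 = 5 stereoisomers in total.

5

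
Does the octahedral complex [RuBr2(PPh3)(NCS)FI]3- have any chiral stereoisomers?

The six octahedral sites form three mutually perpendicular trans pairs.
Systematic enumeration (placing each ligand type in turn and discarding arrangements equivalent by rotation or reflection) gives 9 geometric isomers.
Of these, 6 lack any improper symmetry element and so occur as enantiomeric pairs, giving 9 + 6 = 15 stereoisomers in total.

yes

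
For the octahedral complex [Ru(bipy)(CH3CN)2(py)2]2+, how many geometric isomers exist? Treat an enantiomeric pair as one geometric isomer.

3

In an octahedral complex each vertex has one trans partner and four cis neighbours.
Each bipy is bidentate and must span two cis positions.
The distinct arrangements are (3 in all): CH3CN trans, py cis; CH3CN cis, py trans; CH3CN cis, py cis (chiral).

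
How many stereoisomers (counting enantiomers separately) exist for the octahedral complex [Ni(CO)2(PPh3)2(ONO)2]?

Systematic placement gives 5 geometric isomers: CO trans, PPh3 trans, ONO trans; CO trans, PPh3 cis, ONO cis; CO cis, PPh3 trans, ONO cis; CO cis, PPh3 cis, ONO cis (chiral); CO cis, PPh3 cis, ONO trans.
One of these lacks any improper symmetry element and so occurs as an enantiomeric pair, giving 5 + 1 = 6 stereoisomers in total.

6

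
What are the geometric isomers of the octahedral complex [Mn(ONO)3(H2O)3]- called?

fac and mer

In an octahedral complex each vertex has one trans partner and four cis neighbours.
Working through the distinct placements yields 2 geometric isomers: ONO mer; ONO fac.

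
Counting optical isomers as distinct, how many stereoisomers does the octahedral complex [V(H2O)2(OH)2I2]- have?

The six octahedral sites form three mutually perpendicular trans pairs.
The distinct arrangements are (5 in all): H2O trans, OH trans, I trans; H2O trans, OH cis, I cis; H2O cis, OH trans, I cis; H2O cis, OH cis, I cis (chiral); H2O cis, OH cis, I trans.
One of these lacks any improper symmetry element and so occurs as an enantiomeric pair, giving 5 + 1 = 6 stereoisomers in total.

6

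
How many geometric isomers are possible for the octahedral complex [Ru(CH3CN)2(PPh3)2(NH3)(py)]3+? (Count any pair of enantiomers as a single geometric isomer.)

6

An octahedron has six vertices in three trans pairs; every non-trans pair is cis.
Systematic placement gives 6 geometric isomers: CH3CN trans, PPh3 cis; CH3CN trans, PPh3 trans; CH3CN cis, PPh3 cis (3 arrangements, 2 chiral); CH3CN cis, PPh3 trans.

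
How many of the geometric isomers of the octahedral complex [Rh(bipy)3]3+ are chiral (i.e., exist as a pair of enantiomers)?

1

In an octahedral complex each vertex has one trans partner and four cis neighbours.
Each bipy is bidentate and must span two cis positions.
Only one geometric arrangement is possible; it has no improper symmetry element, so it exists as a pair of enantiomers (2 stereoisomers).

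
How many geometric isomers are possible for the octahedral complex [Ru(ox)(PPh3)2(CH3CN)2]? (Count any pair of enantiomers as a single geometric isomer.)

An octahedron has six vertices in three trans pairs; every non-trans pair is cis.
Each ox is bidentate and must span two cis positions.
Working through the distinct placements yields 3 geometric isomers: PPh3 cis, CH3CN trans; PPh3 cis, CH3CN cis (chiral); PPh3 trans, CH3CN cis.

3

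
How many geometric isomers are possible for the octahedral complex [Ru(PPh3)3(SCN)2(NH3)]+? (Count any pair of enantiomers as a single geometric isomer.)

In an octahedral complex each vertex has one trans partner and four cis neighbours.
Systematic placement gives 3 geometric isomers: PPh3 mer, SCN trans; PPh3 fac, SCN cis; PPh3 mer, SCN cis.

3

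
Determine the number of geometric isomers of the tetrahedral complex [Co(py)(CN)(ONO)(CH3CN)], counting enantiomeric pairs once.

All four vertices of a tetrahedron are equivalent and mutually adjacent, so cis/trans isomerism cannot arise.
Only one geometric arrangement is possible; it has no improper symmetry element, so it exists as a pair of enantiomers (2 stereoisomers).

1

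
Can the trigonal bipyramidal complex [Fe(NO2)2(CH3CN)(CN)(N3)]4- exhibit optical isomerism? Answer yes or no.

A trigonal bipyramid has two axial and three equatorial sites, which are chemically inequivalent.
Systematic enumeration (placing each ligand type in turn and discarding arrangements equivalent by rotation or reflection) gives 7 geometric isomers.
Of these, 3 lack any improper symmetry element and so occur as enantiomeric pairs, giving 7 + 3 = 10 stereoisomers in total.

yes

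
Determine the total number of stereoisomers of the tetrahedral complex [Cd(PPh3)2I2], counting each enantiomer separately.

All four vertices of a tetrahedron are equivalent and mutually adjacent, so cis/trans isomerism cannot arise.
Only one geometric arrangement is possible.

1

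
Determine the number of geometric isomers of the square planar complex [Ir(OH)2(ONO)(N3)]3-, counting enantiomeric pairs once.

Working through the distinct placements yields 2 geometric isomers: OH cis; OH trans.

2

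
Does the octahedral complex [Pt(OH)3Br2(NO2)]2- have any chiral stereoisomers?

Working through the distinct placements yields 3 geometric isomers: OH mer, Br trans; OH mer, Br cis; OH fac, Br cis.
Each arrangement has an internal mirror plane or centre of symmetry, so none is chiral.

no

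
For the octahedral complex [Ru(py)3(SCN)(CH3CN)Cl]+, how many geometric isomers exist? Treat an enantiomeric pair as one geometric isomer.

4

The distinct arrangements are (4 in all): py mer (3 arrangements); py fac (chiral).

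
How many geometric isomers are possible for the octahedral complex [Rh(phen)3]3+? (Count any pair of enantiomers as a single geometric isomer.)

1

An octahedron has six vertices in three trans pairs; every non-trans pair is cis.
Each phen is bidentate and must span two cis positions.
Only one geometric arrangement is possible; it has no improper symmetry element, so it exists as a pair of enantiomers (2 stereoisomers).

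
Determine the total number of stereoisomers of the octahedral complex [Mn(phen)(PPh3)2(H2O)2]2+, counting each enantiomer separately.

The six octahedral sites form three mutually perpendicular trans pairs.
Each phen is bidentate and must span two cis positions.
There are 3 geometric isomers: PPh3 cis, H2O trans; PPh3 cis, H2O cis (chiral); PPh3 trans, H2O cis.
One of these lacks any improper symmetry element and so occurs as an enantiomeric pair, giving 3 + 1 = 4 stereoisomers in total.

4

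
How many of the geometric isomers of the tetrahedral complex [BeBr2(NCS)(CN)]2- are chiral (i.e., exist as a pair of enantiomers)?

0

Only one geometric arrangement is possible.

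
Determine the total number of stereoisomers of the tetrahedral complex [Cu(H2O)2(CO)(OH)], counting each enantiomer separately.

1

In a tetrahedral complex all four positions are equivalent and every pair of ligands is adjacent — there is no cis/trans distinction.
Only one geometric arrangement is possible.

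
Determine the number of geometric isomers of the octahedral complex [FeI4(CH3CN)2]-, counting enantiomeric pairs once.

In an octahedral complex each vertex has one trans partner and four cis neighbours.
There are 2 geometric isomers: CH3CN trans; CH3CN cis.

2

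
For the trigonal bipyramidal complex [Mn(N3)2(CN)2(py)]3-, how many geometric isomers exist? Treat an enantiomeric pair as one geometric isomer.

A trigonal bipyramid has two axial and three equatorial sites, which are chemically inequivalent.
Systematic enumeration (placing each ligand type in turn and discarding arrangements equivalent by rotation or reflection) gives 5 geometric isomers.

5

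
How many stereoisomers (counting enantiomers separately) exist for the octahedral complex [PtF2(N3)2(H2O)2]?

6

There are 5 geometric isomers: F trans, N3 trans, H2O trans; F trans, N3 cis, H2O cis; F cis, N3 trans, H2O cis; F cis, N3 cis, H2O cis (chiral); F cis, N3 cis, H2O trans.
One of these lacks any improper symmetry element and so occurs as an enantiomeric pair, giving 5 + 1 = 6 stereoisomers in total.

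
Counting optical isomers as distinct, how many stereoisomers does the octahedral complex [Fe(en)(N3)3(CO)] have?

2

The six octahedral sites form three mutually perpendicular trans pairs.
Each en is bidentate and must span two cis positions.
Working through the distinct placements yields 2 geometric isomers: N3 fac; N3 mer.
Each arrangement has an internal mirror plane or centre of symmetry, so none is chiral.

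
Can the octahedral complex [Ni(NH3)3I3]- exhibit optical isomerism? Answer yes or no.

In an octahedral complex each vertex has one trans partner and four cis neighbours.
Systematic placement gives 2 geometric isomers: NH3 mer; NH3 fac.
Each arrangement has an internal mirror plane or centre of symmetry, so none is chiral.

no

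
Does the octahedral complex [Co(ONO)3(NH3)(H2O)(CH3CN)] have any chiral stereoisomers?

There are 4 geometric isomers: ONO mer (3 arrangements); ONO fac (chiral).
One of these lacks any improper symmetry element and so occurs as an enantiomeric pair, giving 4 + 1 = 5 stereoisomers in total.

yes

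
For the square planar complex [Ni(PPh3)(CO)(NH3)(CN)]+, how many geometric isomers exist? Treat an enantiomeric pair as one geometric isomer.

3

A square has two trans pairs of vertices; adjacent vertices are cis.
The distinct arrangements are (3 in all): (CN/NH3 trans, CO/PPh3 trans); (CN/PPh3 trans, CO/NH3 trans); (CN/CO trans, NH3/PPh3 trans).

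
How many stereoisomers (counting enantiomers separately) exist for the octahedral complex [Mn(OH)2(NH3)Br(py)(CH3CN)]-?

15

An octahedron has six vertices in three trans pairs; every non-trans pair is cis.
Exhaustive case analysis gives 9 geometric isomers.
Of these, 6 lack any improper symmetry element and so occur as enantiomeric pairs, giving 9 + 6 = 15 stereoisomers in total.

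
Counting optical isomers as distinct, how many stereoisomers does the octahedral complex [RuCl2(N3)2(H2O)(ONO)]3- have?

An octahedron has six vertices in three trans pairs; every non-trans pair is cis.
Working through the distinct placements yields 6 geometric isomers: Cl trans, N3 cis; Cl trans, N3 trans; Cl cis, N3 cis (3 arrangements, 2 chiral); Cl cis, N3 trans.
Of these, 2 lack any improper symmetry element and so occur as enantiomeric pairs, giving 6 + 2 = 8 stereoisomers in total.

8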